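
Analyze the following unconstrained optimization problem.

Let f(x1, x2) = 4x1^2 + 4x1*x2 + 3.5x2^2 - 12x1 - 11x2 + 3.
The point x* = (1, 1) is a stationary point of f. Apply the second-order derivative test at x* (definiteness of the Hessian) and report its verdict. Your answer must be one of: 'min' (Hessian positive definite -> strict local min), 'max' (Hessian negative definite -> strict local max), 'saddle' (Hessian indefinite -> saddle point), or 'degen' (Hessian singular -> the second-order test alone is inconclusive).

Compute the Hessian H = grad^2 f:
  H = [[8, 4], [4, 7]]
Verify stationarity: grad f(x*) = H x* + g = (0, 0).
Eigenvalues of H: 3.4689, 11.5311.
Both eigenvalues > 0, so H is positive definite -> x* is a strict local min.

min


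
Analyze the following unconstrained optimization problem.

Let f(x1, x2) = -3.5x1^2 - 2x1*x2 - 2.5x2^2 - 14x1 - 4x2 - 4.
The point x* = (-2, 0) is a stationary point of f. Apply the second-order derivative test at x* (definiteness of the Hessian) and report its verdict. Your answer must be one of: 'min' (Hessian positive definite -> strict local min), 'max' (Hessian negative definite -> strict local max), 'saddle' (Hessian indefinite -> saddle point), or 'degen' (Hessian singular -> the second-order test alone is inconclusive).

Compute the Hessian H = grad^2 f:
  H = [[-7, -2], [-2, -5]]
Verify stationarity: grad f(x*) = H x* + g = (0, 0).
Eigenvalues of H: -8.2361, -3.7639.
Both eigenvalues < 0, so H is negative definite -> x* is a strict local max.

max


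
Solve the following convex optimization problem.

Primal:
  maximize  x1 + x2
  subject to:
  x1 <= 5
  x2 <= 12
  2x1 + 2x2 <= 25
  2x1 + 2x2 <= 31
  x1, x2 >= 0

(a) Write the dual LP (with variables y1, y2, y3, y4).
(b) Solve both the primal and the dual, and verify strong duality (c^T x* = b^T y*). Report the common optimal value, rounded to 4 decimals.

The standard primal-dual pair for 'max c^T x s.t. A x <= b, x >= 0' is:
  Dual:  min b^T y  s.t.  A^T y >= c,  y >= 0.

So the dual LP is:
  minimize  5y1 + 12y2 + 25y3 + 31y4
  subject to:
    y1 + 2y3 + 2y4 >= 1
    y2 + 2y3 + 2y4 >= 1
    y1, y2, y3, y4 >= 0

Solving the primal: x* = (0.5, 12).
  primal value c^T x* = 12.5.
Solving the dual: y* = (0, 0, 0.5, 0).
  dual value b^T y* = 12.5.
Strong duality: c^T x* = b^T y*. Confirmed.

12.5


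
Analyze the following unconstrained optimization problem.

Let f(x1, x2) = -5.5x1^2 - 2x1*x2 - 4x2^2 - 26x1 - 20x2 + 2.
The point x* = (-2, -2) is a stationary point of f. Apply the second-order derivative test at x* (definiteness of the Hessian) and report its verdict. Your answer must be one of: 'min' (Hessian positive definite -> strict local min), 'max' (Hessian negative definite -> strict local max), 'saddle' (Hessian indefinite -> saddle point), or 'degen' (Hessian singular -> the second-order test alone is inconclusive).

Compute the Hessian H = grad^2 f:
  H = [[-11, -2], [-2, -8]]
Verify stationarity: grad f(x*) = H x* + g = (0, 0).
Eigenvalues of H: -12, -7.
Both eigenvalues < 0, so H is negative definite -> x* is a strict local max.

max


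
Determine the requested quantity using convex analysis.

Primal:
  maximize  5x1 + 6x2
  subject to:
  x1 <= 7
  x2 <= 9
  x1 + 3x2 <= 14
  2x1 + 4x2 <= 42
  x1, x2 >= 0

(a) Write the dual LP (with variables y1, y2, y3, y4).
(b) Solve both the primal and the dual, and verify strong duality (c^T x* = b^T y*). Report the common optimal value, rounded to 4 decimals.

The standard primal-dual pair for 'max c^T x s.t. A x <= b, x >= 0' is:
  Dual:  min b^T y  s.t.  A^T y >= c,  y >= 0.

So the dual LP is:
  minimize  7y1 + 9y2 + 14y3 + 42y4
  subject to:
    y1 + y3 + 2y4 >= 5
    y2 + 3y3 + 4y4 >= 6
    y1, y2, y3, y4 >= 0

Solving the primal: x* = (7, 2.3333).
  primal value c^T x* = 49.
Solving the dual: y* = (3, 0, 2, 0).
  dual value b^T y* = 49.
Strong duality: c^T x* = b^T y*. Confirmed.

49


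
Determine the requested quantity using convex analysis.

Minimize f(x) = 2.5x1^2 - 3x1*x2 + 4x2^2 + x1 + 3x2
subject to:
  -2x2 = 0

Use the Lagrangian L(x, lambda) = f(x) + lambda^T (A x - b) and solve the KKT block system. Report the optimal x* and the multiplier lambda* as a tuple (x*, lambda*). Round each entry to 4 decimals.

Form the Lagrangian:
  L(x, lambda) = (1/2) x^T Q x + c^T x + lambda^T (A x - b)
Stationarity (grad_x L = 0): Q x + c + A^T lambda = 0.
Primal feasibility: A x = b.

This gives the KKT block system:
  [ Q   A^T ] [ x     ]   [-c ]
  [ A    0  ] [ lambda ] = [ b ]

Solving the linear system:
  x*      = (-0.2, 0)
  lambda* = (1.8)
  f(x*)   = -0.1

x* = (-0.2, 0), lambda* = (1.8)


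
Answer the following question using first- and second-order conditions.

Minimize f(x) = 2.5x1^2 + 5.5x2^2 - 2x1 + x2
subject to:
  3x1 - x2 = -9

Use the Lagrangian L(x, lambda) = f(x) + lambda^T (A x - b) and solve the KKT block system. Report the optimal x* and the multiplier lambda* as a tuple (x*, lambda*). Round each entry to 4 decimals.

Form the Lagrangian:
  L(x, lambda) = (1/2) x^T Q x + c^T x + lambda^T (A x - b)
Stationarity (grad_x L = 0): Q x + c + A^T lambda = 0.
Primal feasibility: A x = b.

This gives the KKT block system:
  [ Q   A^T ] [ x     ]   [-c ]
  [ A    0  ] [ lambda ] = [ b ]

Solving the linear system:
  x*      = (-2.8654, 0.4038)
  lambda* = (5.4423)
  f(x*)   = 27.5577

x* = (-2.8654, 0.4038), lambda* = (5.4423)


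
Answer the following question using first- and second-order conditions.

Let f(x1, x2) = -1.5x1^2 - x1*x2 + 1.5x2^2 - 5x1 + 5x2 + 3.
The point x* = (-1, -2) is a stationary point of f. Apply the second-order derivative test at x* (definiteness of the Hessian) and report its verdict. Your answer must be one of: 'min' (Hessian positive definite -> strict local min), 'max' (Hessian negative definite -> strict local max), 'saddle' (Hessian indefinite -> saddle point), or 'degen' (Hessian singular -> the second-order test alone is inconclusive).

Compute the Hessian H = grad^2 f:
  H = [[-3, -1], [-1, 3]]
Verify stationarity: grad f(x*) = H x* + g = (0, 0).
Eigenvalues of H: -3.1623, 3.1623.
Eigenvalues have mixed signs, so H is indefinite -> x* is a saddle point.

saddle


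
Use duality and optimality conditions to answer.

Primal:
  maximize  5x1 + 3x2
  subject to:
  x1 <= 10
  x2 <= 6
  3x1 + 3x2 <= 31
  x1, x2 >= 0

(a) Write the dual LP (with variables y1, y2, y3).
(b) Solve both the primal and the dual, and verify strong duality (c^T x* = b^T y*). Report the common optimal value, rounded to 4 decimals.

The standard primal-dual pair for 'max c^T x s.t. A x <= b, x >= 0' is:
  Dual:  min b^T y  s.t.  A^T y >= c,  y >= 0.

So the dual LP is:
  minimize  10y1 + 6y2 + 31y3
  subject to:
    y1 + 3y3 >= 5
    y2 + 3y3 >= 3
    y1, y2, y3 >= 0

Solving the primal: x* = (10, 0.3333).
  primal value c^T x* = 51.
Solving the dual: y* = (2, 0, 1).
  dual value b^T y* = 51.
Strong duality: c^T x* = b^T y*. Confirmed.

51


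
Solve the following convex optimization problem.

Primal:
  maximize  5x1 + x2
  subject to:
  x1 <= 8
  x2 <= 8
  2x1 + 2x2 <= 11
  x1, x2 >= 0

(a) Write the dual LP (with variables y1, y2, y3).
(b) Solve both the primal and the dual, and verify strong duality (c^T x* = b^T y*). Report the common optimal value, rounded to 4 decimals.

The standard primal-dual pair for 'max c^T x s.t. A x <= b, x >= 0' is:
  Dual:  min b^T y  s.t.  A^T y >= c,  y >= 0.

So the dual LP is:
  minimize  8y1 + 8y2 + 11y3
  subject to:
    y1 + 2y3 >= 5
    y2 + 2y3 >= 1
    y1, y2, y3 >= 0

Solving the primal: x* = (5.5, 0).
  primal value c^T x* = 27.5.
Solving the dual: y* = (0, 0, 2.5).
  dual value b^T y* = 27.5.
Strong duality: c^T x* = b^T y*. Confirmed.

27.5


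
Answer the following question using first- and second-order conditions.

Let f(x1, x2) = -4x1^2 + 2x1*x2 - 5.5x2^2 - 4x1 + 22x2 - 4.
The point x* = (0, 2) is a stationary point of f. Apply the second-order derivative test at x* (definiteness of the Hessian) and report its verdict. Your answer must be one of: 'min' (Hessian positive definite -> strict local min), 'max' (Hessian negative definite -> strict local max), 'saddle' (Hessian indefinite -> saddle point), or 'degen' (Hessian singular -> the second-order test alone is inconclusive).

Compute the Hessian H = grad^2 f:
  H = [[-8, 2], [2, -11]]
Verify stationarity: grad f(x*) = H x* + g = (0, 0).
Eigenvalues of H: -12, -7.
Both eigenvalues < 0, so H is negative definite -> x* is a strict local max.

max


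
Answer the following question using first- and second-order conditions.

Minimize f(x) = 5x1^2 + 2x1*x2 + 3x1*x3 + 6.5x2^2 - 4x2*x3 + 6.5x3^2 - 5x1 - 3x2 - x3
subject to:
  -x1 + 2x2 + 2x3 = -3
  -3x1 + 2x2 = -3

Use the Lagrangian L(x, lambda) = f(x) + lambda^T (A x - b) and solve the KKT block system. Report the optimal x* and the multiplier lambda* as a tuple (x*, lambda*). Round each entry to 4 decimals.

Form the Lagrangian:
  L(x, lambda) = (1/2) x^T Q x + c^T x + lambda^T (A x - b)
Stationarity (grad_x L = 0): Q x + c + A^T lambda = 0.
Primal feasibility: A x = b.

This gives the KKT block system:
  [ Q   A^T ] [ x     ]   [-c ]
  [ A    0  ] [ lambda ] = [ b ]

Solving the linear system:
  x*      = (0.7276, -0.4086, -0.7276)
  lambda* = (3.321, -1.3482)
  f(x*)   = 2.1167

x* = (0.7276, -0.4086, -0.7276), lambda* = (3.321, -1.3482)


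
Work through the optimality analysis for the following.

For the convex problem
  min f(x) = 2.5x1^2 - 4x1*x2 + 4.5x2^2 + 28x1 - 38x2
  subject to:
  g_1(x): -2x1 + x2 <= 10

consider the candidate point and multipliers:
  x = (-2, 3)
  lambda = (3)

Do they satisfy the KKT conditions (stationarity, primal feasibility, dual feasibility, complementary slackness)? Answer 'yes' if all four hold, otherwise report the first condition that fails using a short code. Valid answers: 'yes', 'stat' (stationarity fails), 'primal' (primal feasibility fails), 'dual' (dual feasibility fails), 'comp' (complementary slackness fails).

Gradient of f: grad f(x) = Q x + c = (6, -3)
Constraint values g_i(x) = a_i^T x - b_i:
  g_1((-2, 3)) = -3
Stationarity residual: grad f(x) + sum_i lambda_i a_i = (0, 0)
  -> stationarity OK
Primal feasibility (all g_i <= 0): OK
Dual feasibility (all lambda_i >= 0): OK
Complementary slackness (lambda_i * g_i(x) = 0 for all i): FAILS

Verdict: the first failing condition is complementary_slackness -> comp.

comp


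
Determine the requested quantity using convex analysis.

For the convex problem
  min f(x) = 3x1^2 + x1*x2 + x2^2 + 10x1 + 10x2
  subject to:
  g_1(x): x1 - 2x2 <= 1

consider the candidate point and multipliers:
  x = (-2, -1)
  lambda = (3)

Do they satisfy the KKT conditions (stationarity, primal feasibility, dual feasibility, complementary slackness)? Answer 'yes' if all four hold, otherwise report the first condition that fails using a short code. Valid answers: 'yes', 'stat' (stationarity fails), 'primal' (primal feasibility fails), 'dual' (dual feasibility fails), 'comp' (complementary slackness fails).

Gradient of f: grad f(x) = Q x + c = (-3, 6)
Constraint values g_i(x) = a_i^T x - b_i:
  g_1((-2, -1)) = -1
Stationarity residual: grad f(x) + sum_i lambda_i a_i = (0, 0)
  -> stationarity OK
Primal feasibility (all g_i <= 0): OK
Dual feasibility (all lambda_i >= 0): OK
Complementary slackness (lambda_i * g_i(x) = 0 for all i): FAILS

Verdict: the first failing condition is complementary_slackness -> comp.

comp


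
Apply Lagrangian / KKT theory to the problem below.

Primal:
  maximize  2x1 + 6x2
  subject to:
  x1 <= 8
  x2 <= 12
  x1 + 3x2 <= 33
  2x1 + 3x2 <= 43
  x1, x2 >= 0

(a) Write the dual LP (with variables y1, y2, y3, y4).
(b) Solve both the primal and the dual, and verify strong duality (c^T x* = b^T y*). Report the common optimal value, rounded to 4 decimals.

The standard primal-dual pair for 'max c^T x s.t. A x <= b, x >= 0' is:
  Dual:  min b^T y  s.t.  A^T y >= c,  y >= 0.

So the dual LP is:
  minimize  8y1 + 12y2 + 33y3 + 43y4
  subject to:
    y1 + y3 + 2y4 >= 2
    y2 + 3y3 + 3y4 >= 6
    y1, y2, y3, y4 >= 0

Solving the primal: x* = (8, 8.3333).
  primal value c^T x* = 66.
Solving the dual: y* = (0, 0, 2, 0).
  dual value b^T y* = 66.
Strong duality: c^T x* = b^T y*. Confirmed.

66


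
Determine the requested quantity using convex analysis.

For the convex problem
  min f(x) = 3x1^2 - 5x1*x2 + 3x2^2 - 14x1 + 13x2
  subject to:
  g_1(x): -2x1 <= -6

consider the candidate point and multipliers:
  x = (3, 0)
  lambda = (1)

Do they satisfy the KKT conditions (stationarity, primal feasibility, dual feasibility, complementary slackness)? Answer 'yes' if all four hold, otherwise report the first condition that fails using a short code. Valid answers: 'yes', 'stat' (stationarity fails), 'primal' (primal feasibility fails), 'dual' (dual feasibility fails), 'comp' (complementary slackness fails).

Gradient of f: grad f(x) = Q x + c = (4, -2)
Constraint values g_i(x) = a_i^T x - b_i:
  g_1((3, 0)) = 0
Stationarity residual: grad f(x) + sum_i lambda_i a_i = (2, -2)
  -> stationarity FAILS
Primal feasibility (all g_i <= 0): OK
Dual feasibility (all lambda_i >= 0): OK
Complementary slackness (lambda_i * g_i(x) = 0 for all i): OK

Verdict: the first failing condition is stationarity -> stat.

stat


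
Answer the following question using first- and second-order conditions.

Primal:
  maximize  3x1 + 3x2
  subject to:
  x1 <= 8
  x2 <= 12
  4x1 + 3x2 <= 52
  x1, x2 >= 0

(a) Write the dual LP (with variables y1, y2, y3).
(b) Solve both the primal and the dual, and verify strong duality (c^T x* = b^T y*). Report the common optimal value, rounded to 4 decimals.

The standard primal-dual pair for 'max c^T x s.t. A x <= b, x >= 0' is:
  Dual:  min b^T y  s.t.  A^T y >= c,  y >= 0.

So the dual LP is:
  minimize  8y1 + 12y2 + 52y3
  subject to:
    y1 + 4y3 >= 3
    y2 + 3y3 >= 3
    y1, y2, y3 >= 0

Solving the primal: x* = (4, 12).
  primal value c^T x* = 48.
Solving the dual: y* = (0, 0.75, 0.75).
  dual value b^T y* = 48.
Strong duality: c^T x* = b^T y*. Confirmed.

48


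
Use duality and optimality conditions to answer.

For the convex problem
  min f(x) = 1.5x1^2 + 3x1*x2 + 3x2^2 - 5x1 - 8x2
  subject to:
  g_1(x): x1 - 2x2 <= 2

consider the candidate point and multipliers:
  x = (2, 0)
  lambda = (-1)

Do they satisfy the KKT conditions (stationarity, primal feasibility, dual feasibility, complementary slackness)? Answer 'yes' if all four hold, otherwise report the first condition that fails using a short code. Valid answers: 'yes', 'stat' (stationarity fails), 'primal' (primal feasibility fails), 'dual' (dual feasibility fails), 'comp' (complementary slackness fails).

Gradient of f: grad f(x) = Q x + c = (1, -2)
Constraint values g_i(x) = a_i^T x - b_i:
  g_1((2, 0)) = 0
Stationarity residual: grad f(x) + sum_i lambda_i a_i = (0, 0)
  -> stationarity OK
Primal feasibility (all g_i <= 0): OK
Dual feasibility (all lambda_i >= 0): FAILS
Complementary slackness (lambda_i * g_i(x) = 0 for all i): OK

Verdict: the first failing condition is dual_feasibility -> dual.

dual


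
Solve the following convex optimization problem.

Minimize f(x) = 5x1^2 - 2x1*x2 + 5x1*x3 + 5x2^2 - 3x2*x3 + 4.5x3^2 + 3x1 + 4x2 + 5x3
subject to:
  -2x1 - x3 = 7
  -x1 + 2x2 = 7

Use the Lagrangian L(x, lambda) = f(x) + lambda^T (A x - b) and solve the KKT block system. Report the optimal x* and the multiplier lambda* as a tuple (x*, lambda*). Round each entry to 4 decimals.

Form the Lagrangian:
  L(x, lambda) = (1/2) x^T Q x + c^T x + lambda^T (A x - b)
Stationarity (grad_x L = 0): Q x + c + A^T lambda = 0.
Primal feasibility: A x = b.

This gives the KKT block system:
  [ Q   A^T ] [ x     ]   [-c ]
  [ A    0  ] [ lambda ] = [ b ]

Solving the linear system:
  x*      = (-3.9385, 1.5308, 0.8769)
  lambda* = (-11.3923, -12.2769)
  f(x*)   = 82.1885

x* = (-3.9385, 1.5308, 0.8769), lambda* = (-11.3923, -12.2769)


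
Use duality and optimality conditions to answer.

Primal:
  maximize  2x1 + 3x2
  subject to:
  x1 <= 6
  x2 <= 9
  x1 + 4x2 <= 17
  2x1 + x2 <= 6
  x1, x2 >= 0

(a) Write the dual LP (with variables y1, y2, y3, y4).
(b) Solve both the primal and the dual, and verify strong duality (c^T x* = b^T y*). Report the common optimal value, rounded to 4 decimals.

The standard primal-dual pair for 'max c^T x s.t. A x <= b, x >= 0' is:
  Dual:  min b^T y  s.t.  A^T y >= c,  y >= 0.

So the dual LP is:
  minimize  6y1 + 9y2 + 17y3 + 6y4
  subject to:
    y1 + y3 + 2y4 >= 2
    y2 + 4y3 + y4 >= 3
    y1, y2, y3, y4 >= 0

Solving the primal: x* = (1, 4).
  primal value c^T x* = 14.
Solving the dual: y* = (0, 0, 0.5714, 0.7143).
  dual value b^T y* = 14.
Strong duality: c^T x* = b^T y*. Confirmed.

14


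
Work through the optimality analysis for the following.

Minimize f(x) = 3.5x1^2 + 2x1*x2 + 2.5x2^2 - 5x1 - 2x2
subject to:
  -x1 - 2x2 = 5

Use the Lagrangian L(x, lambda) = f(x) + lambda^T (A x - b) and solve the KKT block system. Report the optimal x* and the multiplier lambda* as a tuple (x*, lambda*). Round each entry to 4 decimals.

Form the Lagrangian:
  L(x, lambda) = (1/2) x^T Q x + c^T x + lambda^T (A x - b)
Stationarity (grad_x L = 0): Q x + c + A^T lambda = 0.
Primal feasibility: A x = b.

This gives the KKT block system:
  [ Q   A^T ] [ x     ]   [-c ]
  [ A    0  ] [ lambda ] = [ b ]

Solving the linear system:
  x*      = (0.44, -2.72)
  lambda* = (-7.36)
  f(x*)   = 20.02

x* = (0.44, -2.72), lambda* = (-7.36)


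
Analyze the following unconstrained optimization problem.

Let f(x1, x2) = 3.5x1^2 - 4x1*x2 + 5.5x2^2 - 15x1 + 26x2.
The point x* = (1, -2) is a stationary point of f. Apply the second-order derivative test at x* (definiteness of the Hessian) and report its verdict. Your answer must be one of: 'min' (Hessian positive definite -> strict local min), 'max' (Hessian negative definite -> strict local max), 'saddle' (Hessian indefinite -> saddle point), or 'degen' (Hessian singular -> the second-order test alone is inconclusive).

Compute the Hessian H = grad^2 f:
  H = [[7, -4], [-4, 11]]
Verify stationarity: grad f(x*) = H x* + g = (0, 0).
Eigenvalues of H: 4.5279, 13.4721.
Both eigenvalues > 0, so H is positive definite -> x* is a strict local min.

min


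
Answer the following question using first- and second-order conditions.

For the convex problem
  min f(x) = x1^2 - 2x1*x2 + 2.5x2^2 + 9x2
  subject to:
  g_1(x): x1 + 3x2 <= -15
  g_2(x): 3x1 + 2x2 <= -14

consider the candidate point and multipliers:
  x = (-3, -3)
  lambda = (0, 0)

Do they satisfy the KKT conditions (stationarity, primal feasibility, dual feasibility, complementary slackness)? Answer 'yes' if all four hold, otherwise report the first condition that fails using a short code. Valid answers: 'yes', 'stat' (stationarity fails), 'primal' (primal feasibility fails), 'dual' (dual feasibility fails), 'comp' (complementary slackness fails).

Gradient of f: grad f(x) = Q x + c = (0, 0)
Constraint values g_i(x) = a_i^T x - b_i:
  g_1((-3, -3)) = 3
  g_2((-3, -3)) = -1
Stationarity residual: grad f(x) + sum_i lambda_i a_i = (0, 0)
  -> stationarity OK
Primal feasibility (all g_i <= 0): FAILS
Dual feasibility (all lambda_i >= 0): OK
Complementary slackness (lambda_i * g_i(x) = 0 for all i): OK

Verdict: the first failing condition is primal_feasibility -> primal.

primal


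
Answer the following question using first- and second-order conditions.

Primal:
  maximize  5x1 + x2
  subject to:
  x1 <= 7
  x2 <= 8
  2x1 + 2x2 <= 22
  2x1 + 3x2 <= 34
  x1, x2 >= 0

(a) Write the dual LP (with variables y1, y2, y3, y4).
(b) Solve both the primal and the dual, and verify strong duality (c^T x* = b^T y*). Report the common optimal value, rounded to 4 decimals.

The standard primal-dual pair for 'max c^T x s.t. A x <= b, x >= 0' is:
  Dual:  min b^T y  s.t.  A^T y >= c,  y >= 0.

So the dual LP is:
  minimize  7y1 + 8y2 + 22y3 + 34y4
  subject to:
    y1 + 2y3 + 2y4 >= 5
    y2 + 2y3 + 3y4 >= 1
    y1, y2, y3, y4 >= 0

Solving the primal: x* = (7, 4).
  primal value c^T x* = 39.
Solving the dual: y* = (4, 0, 0.5, 0).
  dual value b^T y* = 39.
Strong duality: c^T x* = b^T y*. Confirmed.

39


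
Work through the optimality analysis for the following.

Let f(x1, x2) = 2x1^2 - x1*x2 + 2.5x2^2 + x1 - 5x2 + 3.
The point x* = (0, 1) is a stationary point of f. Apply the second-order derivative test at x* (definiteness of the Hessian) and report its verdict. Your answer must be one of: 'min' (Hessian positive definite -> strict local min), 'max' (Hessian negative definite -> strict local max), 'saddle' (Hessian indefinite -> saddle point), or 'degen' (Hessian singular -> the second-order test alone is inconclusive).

Compute the Hessian H = grad^2 f:
  H = [[4, -1], [-1, 5]]
Verify stationarity: grad f(x*) = H x* + g = (0, 0).
Eigenvalues of H: 3.382, 5.618.
Both eigenvalues > 0, so H is positive definite -> x* is a strict local min.

min


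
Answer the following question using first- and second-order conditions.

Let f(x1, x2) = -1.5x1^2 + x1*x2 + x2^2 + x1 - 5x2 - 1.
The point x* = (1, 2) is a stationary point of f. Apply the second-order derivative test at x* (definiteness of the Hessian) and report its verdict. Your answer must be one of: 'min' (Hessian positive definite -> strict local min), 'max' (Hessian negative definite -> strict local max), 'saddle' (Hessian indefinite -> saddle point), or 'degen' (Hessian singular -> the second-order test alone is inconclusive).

Compute the Hessian H = grad^2 f:
  H = [[-3, 1], [1, 2]]
Verify stationarity: grad f(x*) = H x* + g = (0, 0).
Eigenvalues of H: -3.1926, 2.1926.
Eigenvalues have mixed signs, so H is indefinite -> x* is a saddle point.

saddle


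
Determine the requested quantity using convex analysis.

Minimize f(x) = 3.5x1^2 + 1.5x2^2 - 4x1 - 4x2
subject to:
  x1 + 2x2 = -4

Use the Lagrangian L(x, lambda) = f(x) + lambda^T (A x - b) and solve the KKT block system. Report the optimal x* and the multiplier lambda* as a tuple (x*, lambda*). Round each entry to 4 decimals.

Form the Lagrangian:
  L(x, lambda) = (1/2) x^T Q x + c^T x + lambda^T (A x - b)
Stationarity (grad_x L = 0): Q x + c + A^T lambda = 0.
Primal feasibility: A x = b.

This gives the KKT block system:
  [ Q   A^T ] [ x     ]   [-c ]
  [ A    0  ] [ lambda ] = [ b ]

Solving the linear system:
  x*      = (-0.129, -1.9355)
  lambda* = (4.9032)
  f(x*)   = 13.9355

x* = (-0.129, -1.9355), lambda* = (4.9032)


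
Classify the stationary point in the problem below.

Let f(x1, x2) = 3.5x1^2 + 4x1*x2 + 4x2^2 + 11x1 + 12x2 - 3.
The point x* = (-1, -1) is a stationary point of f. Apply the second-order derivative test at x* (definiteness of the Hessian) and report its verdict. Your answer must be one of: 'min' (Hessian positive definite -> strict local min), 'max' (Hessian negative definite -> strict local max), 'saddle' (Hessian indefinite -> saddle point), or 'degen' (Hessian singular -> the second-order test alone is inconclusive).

Compute the Hessian H = grad^2 f:
  H = [[7, 4], [4, 8]]
Verify stationarity: grad f(x*) = H x* + g = (0, 0).
Eigenvalues of H: 3.4689, 11.5311.
Both eigenvalues > 0, so H is positive definite -> x* is a strict local min.

min


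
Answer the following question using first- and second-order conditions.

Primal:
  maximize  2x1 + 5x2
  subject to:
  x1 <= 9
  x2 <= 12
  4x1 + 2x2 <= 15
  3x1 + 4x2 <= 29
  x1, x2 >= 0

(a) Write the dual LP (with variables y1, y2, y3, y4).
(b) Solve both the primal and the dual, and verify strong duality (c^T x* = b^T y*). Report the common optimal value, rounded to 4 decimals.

The standard primal-dual pair for 'max c^T x s.t. A x <= b, x >= 0' is:
  Dual:  min b^T y  s.t.  A^T y >= c,  y >= 0.

So the dual LP is:
  minimize  9y1 + 12y2 + 15y3 + 29y4
  subject to:
    y1 + 4y3 + 3y4 >= 2
    y2 + 2y3 + 4y4 >= 5
    y1, y2, y3, y4 >= 0

Solving the primal: x* = (0, 7.25).
  primal value c^T x* = 36.25.
Solving the dual: y* = (0, 0, 0, 1.25).
  dual value b^T y* = 36.25.
Strong duality: c^T x* = b^T y*. Confirmed.

36.25


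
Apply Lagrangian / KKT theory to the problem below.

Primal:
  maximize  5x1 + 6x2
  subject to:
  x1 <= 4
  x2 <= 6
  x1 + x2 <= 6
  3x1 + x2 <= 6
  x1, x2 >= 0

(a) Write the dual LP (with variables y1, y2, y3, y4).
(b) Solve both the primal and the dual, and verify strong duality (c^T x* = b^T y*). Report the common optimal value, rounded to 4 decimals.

The standard primal-dual pair for 'max c^T x s.t. A x <= b, x >= 0' is:
  Dual:  min b^T y  s.t.  A^T y >= c,  y >= 0.

So the dual LP is:
  minimize  4y1 + 6y2 + 6y3 + 6y4
  subject to:
    y1 + y3 + 3y4 >= 5
    y2 + y3 + y4 >= 6
    y1, y2, y3, y4 >= 0

Solving the primal: x* = (0, 6).
  primal value c^T x* = 36.
Solving the dual: y* = (0, 4.3333, 0, 1.6667).
  dual value b^T y* = 36.
Strong duality: c^T x* = b^T y*. Confirmed.

36


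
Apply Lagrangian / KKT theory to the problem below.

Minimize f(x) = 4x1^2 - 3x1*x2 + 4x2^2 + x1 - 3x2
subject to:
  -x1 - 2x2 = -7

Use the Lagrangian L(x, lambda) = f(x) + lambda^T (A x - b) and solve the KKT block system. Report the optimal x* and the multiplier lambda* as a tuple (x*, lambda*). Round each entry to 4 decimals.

Form the Lagrangian:
  L(x, lambda) = (1/2) x^T Q x + c^T x + lambda^T (A x - b)
Stationarity (grad_x L = 0): Q x + c + A^T lambda = 0.
Primal feasibility: A x = b.

This gives the KKT block system:
  [ Q   A^T ] [ x     ]   [-c ]
  [ A    0  ] [ lambda ] = [ b ]

Solving the linear system:
  x*      = (1.6923, 2.6538)
  lambda* = (6.5769)
  f(x*)   = 19.8846

x* = (1.6923, 2.6538), lambda* = (6.5769)


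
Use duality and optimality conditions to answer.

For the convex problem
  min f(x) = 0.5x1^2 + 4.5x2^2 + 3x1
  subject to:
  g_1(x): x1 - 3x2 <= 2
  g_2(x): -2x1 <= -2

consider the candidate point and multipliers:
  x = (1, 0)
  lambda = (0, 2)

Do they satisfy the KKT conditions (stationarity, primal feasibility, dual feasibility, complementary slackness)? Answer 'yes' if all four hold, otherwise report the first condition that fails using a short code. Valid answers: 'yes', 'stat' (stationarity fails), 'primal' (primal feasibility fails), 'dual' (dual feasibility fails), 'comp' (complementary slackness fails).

Gradient of f: grad f(x) = Q x + c = (4, 0)
Constraint values g_i(x) = a_i^T x - b_i:
  g_1((1, 0)) = -1
  g_2((1, 0)) = 0
Stationarity residual: grad f(x) + sum_i lambda_i a_i = (0, 0)
  -> stationarity OK
Primal feasibility (all g_i <= 0): OK
Dual feasibility (all lambda_i >= 0): OK
Complementary slackness (lambda_i * g_i(x) = 0 for all i): OK

Verdict: yes, KKT holds.

yes


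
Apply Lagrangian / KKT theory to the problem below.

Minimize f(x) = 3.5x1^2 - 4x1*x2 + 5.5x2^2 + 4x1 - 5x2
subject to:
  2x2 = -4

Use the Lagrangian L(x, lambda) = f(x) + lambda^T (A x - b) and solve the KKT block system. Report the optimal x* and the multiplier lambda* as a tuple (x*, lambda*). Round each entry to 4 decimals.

Form the Lagrangian:
  L(x, lambda) = (1/2) x^T Q x + c^T x + lambda^T (A x - b)
Stationarity (grad_x L = 0): Q x + c + A^T lambda = 0.
Primal feasibility: A x = b.

This gives the KKT block system:
  [ Q   A^T ] [ x     ]   [-c ]
  [ A    0  ] [ lambda ] = [ b ]

Solving the linear system:
  x*      = (-1.7143, -2)
  lambda* = (10.0714)
  f(x*)   = 21.7143

x* = (-1.7143, -2), lambda* = (10.0714)


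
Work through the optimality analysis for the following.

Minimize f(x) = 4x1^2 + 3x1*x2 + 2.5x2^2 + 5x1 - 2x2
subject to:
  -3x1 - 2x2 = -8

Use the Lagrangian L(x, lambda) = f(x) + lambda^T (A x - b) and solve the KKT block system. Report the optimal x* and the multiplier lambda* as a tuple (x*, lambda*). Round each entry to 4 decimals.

Form the Lagrangian:
  L(x, lambda) = (1/2) x^T Q x + c^T x + lambda^T (A x - b)
Stationarity (grad_x L = 0): Q x + c + A^T lambda = 0.
Primal feasibility: A x = b.

This gives the KKT block system:
  [ Q   A^T ] [ x     ]   [-c ]
  [ A    0  ] [ lambda ] = [ b ]

Solving the linear system:
  x*      = (0.9756, 2.5366)
  lambda* = (6.8049)
  f(x*)   = 27.122

x* = (0.9756, 2.5366), lambda* = (6.8049)


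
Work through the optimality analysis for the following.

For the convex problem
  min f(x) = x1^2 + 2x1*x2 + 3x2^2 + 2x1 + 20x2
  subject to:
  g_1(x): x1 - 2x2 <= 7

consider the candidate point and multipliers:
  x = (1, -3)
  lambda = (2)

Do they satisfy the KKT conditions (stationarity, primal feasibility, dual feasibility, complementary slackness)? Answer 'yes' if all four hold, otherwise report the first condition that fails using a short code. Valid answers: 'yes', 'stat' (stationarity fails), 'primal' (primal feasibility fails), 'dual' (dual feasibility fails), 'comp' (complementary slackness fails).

Gradient of f: grad f(x) = Q x + c = (-2, 4)
Constraint values g_i(x) = a_i^T x - b_i:
  g_1((1, -3)) = 0
Stationarity residual: grad f(x) + sum_i lambda_i a_i = (0, 0)
  -> stationarity OK
Primal feasibility (all g_i <= 0): OK
Dual feasibility (all lambda_i >= 0): OK
Complementary slackness (lambda_i * g_i(x) = 0 for all i): OK

Verdict: yes, KKT holds.

yes


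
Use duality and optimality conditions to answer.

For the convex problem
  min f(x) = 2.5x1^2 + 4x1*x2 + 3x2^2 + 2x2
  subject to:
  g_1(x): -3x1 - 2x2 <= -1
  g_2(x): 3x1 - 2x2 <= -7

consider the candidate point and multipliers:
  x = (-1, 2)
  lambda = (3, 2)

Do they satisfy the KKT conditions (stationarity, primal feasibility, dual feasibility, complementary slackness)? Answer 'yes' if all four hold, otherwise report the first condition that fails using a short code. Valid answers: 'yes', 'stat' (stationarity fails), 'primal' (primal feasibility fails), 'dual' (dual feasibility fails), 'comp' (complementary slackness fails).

Gradient of f: grad f(x) = Q x + c = (3, 10)
Constraint values g_i(x) = a_i^T x - b_i:
  g_1((-1, 2)) = 0
  g_2((-1, 2)) = 0
Stationarity residual: grad f(x) + sum_i lambda_i a_i = (0, 0)
  -> stationarity OK
Primal feasibility (all g_i <= 0): OK
Dual feasibility (all lambda_i >= 0): OK
Complementary slackness (lambda_i * g_i(x) = 0 for all i): OK

Verdict: yes, KKT holds.

yes


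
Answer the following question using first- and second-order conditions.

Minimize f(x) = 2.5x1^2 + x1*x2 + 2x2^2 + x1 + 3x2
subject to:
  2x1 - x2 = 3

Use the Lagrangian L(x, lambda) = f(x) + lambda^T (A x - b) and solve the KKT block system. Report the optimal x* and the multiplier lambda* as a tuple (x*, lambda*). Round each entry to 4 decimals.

Form the Lagrangian:
  L(x, lambda) = (1/2) x^T Q x + c^T x + lambda^T (A x - b)
Stationarity (grad_x L = 0): Q x + c + A^T lambda = 0.
Primal feasibility: A x = b.

This gives the KKT block system:
  [ Q   A^T ] [ x     ]   [-c ]
  [ A    0  ] [ lambda ] = [ b ]

Solving the linear system:
  x*      = (0.8, -1.4)
  lambda* = (-1.8)
  f(x*)   = 1

x* = (0.8, -1.4), lambda* = (-1.8)


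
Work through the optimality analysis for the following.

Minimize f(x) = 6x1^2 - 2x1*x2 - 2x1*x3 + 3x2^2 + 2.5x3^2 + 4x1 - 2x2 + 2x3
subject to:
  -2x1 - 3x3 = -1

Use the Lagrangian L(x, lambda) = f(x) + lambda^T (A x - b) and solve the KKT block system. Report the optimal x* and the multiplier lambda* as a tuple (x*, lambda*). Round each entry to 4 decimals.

Form the Lagrangian:
  L(x, lambda) = (1/2) x^T Q x + c^T x + lambda^T (A x - b)
Stationarity (grad_x L = 0): Q x + c + A^T lambda = 0.
Primal feasibility: A x = b.

This gives the KKT block system:
  [ Q   A^T ] [ x     ]   [-c ]
  [ A    0  ] [ lambda ] = [ b ]

Solving the linear system:
  x*      = (-0.0137, 0.3288, 0.3425)
  lambda* = (1.2466)
  f(x*)   = 0.6096

x* = (-0.0137, 0.3288, 0.3425), lambda* = (1.2466)


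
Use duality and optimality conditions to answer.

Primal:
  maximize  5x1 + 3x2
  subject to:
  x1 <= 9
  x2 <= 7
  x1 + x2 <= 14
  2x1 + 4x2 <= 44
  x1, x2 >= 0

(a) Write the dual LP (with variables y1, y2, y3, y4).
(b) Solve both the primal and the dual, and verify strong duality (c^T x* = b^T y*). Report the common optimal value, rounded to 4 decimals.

The standard primal-dual pair for 'max c^T x s.t. A x <= b, x >= 0' is:
  Dual:  min b^T y  s.t.  A^T y >= c,  y >= 0.

So the dual LP is:
  minimize  9y1 + 7y2 + 14y3 + 44y4
  subject to:
    y1 + y3 + 2y4 >= 5
    y2 + y3 + 4y4 >= 3
    y1, y2, y3, y4 >= 0

Solving the primal: x* = (9, 5).
  primal value c^T x* = 60.
Solving the dual: y* = (2, 0, 3, 0).
  dual value b^T y* = 60.
Strong duality: c^T x* = b^T y*. Confirmed.

60


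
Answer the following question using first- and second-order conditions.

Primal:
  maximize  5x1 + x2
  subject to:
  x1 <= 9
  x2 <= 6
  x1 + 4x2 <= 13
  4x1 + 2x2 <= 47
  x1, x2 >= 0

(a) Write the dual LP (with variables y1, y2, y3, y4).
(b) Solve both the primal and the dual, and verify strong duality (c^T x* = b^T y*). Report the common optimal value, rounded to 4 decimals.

The standard primal-dual pair for 'max c^T x s.t. A x <= b, x >= 0' is:
  Dual:  min b^T y  s.t.  A^T y >= c,  y >= 0.

So the dual LP is:
  minimize  9y1 + 6y2 + 13y3 + 47y4
  subject to:
    y1 + y3 + 4y4 >= 5
    y2 + 4y3 + 2y4 >= 1
    y1, y2, y3, y4 >= 0

Solving the primal: x* = (9, 1).
  primal value c^T x* = 46.
Solving the dual: y* = (4.75, 0, 0.25, 0).
  dual value b^T y* = 46.
Strong duality: c^T x* = b^T y*. Confirmed.

46


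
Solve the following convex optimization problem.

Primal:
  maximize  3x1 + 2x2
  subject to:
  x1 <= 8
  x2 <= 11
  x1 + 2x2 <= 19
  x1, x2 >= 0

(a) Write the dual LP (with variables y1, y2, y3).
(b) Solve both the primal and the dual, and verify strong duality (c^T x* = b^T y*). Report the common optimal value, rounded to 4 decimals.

The standard primal-dual pair for 'max c^T x s.t. A x <= b, x >= 0' is:
  Dual:  min b^T y  s.t.  A^T y >= c,  y >= 0.

So the dual LP is:
  minimize  8y1 + 11y2 + 19y3
  subject to:
    y1 + y3 >= 3
    y2 + 2y3 >= 2
    y1, y2, y3 >= 0

Solving the primal: x* = (8, 5.5).
  primal value c^T x* = 35.
Solving the dual: y* = (2, 0, 1).
  dual value b^T y* = 35.
Strong duality: c^T x* = b^T y*. Confirmed.

35


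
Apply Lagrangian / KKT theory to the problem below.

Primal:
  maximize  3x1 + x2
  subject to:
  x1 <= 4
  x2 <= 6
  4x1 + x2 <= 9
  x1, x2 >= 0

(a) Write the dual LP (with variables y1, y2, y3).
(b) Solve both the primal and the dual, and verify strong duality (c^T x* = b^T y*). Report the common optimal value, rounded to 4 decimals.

The standard primal-dual pair for 'max c^T x s.t. A x <= b, x >= 0' is:
  Dual:  min b^T y  s.t.  A^T y >= c,  y >= 0.

So the dual LP is:
  minimize  4y1 + 6y2 + 9y3
  subject to:
    y1 + 4y3 >= 3
    y2 + y3 >= 1
    y1, y2, y3 >= 0

Solving the primal: x* = (0.75, 6).
  primal value c^T x* = 8.25.
Solving the dual: y* = (0, 0.25, 0.75).
  dual value b^T y* = 8.25.
Strong duality: c^T x* = b^T y*. Confirmed.

8.25


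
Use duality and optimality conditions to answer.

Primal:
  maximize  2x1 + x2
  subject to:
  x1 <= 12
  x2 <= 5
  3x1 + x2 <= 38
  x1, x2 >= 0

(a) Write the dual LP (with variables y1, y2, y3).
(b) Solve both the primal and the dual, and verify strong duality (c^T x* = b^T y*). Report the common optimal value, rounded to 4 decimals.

The standard primal-dual pair for 'max c^T x s.t. A x <= b, x >= 0' is:
  Dual:  min b^T y  s.t.  A^T y >= c,  y >= 0.

So the dual LP is:
  minimize  12y1 + 5y2 + 38y3
  subject to:
    y1 + 3y3 >= 2
    y2 + y3 >= 1
    y1, y2, y3 >= 0

Solving the primal: x* = (11, 5).
  primal value c^T x* = 27.
Solving the dual: y* = (0, 0.3333, 0.6667).
  dual value b^T y* = 27.
Strong duality: c^T x* = b^T y*. Confirmed.

27


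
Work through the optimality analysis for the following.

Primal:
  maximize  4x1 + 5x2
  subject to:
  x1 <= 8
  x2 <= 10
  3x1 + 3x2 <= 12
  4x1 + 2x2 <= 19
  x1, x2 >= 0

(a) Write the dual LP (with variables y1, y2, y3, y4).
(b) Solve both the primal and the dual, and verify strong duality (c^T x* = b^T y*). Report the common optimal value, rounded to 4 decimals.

The standard primal-dual pair for 'max c^T x s.t. A x <= b, x >= 0' is:
  Dual:  min b^T y  s.t.  A^T y >= c,  y >= 0.

So the dual LP is:
  minimize  8y1 + 10y2 + 12y3 + 19y4
  subject to:
    y1 + 3y3 + 4y4 >= 4
    y2 + 3y3 + 2y4 >= 5
    y1, y2, y3, y4 >= 0

Solving the primal: x* = (0, 4).
  primal value c^T x* = 20.
Solving the dual: y* = (0, 0, 1.6667, 0).
  dual value b^T y* = 20.
Strong duality: c^T x* = b^T y*. Confirmed.

20


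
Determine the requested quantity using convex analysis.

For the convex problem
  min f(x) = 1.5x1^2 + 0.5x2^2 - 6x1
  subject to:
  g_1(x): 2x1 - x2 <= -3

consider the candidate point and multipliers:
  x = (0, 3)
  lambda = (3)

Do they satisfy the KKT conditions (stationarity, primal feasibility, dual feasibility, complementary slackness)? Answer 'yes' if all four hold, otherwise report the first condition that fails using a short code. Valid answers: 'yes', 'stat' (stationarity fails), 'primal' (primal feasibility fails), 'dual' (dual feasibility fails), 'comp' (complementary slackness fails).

Gradient of f: grad f(x) = Q x + c = (-6, 3)
Constraint values g_i(x) = a_i^T x - b_i:
  g_1((0, 3)) = 0
Stationarity residual: grad f(x) + sum_i lambda_i a_i = (0, 0)
  -> stationarity OK
Primal feasibility (all g_i <= 0): OK
Dual feasibility (all lambda_i >= 0): OK
Complementary slackness (lambda_i * g_i(x) = 0 for all i): OK

Verdict: yes, KKT holds.

yes


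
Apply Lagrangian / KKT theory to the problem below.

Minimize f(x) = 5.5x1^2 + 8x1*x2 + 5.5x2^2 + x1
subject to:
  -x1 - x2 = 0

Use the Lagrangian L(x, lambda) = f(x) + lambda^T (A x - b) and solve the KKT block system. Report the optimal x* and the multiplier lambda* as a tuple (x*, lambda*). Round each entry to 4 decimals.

Form the Lagrangian:
  L(x, lambda) = (1/2) x^T Q x + c^T x + lambda^T (A x - b)
Stationarity (grad_x L = 0): Q x + c + A^T lambda = 0.
Primal feasibility: A x = b.

This gives the KKT block system:
  [ Q   A^T ] [ x     ]   [-c ]
  [ A    0  ] [ lambda ] = [ b ]

Solving the linear system:
  x*      = (-0.1667, 0.1667)
  lambda* = (0.5)
  f(x*)   = -0.0833

x* = (-0.1667, 0.1667), lambda* = (0.5)


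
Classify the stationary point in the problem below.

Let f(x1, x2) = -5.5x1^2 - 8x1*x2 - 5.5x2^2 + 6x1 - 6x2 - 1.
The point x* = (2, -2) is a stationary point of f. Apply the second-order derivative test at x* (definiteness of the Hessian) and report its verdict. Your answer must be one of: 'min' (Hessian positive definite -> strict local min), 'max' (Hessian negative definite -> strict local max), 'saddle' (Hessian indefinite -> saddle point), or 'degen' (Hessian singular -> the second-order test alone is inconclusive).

Compute the Hessian H = grad^2 f:
  H = [[-11, -8], [-8, -11]]
Verify stationarity: grad f(x*) = H x* + g = (0, 0).
Eigenvalues of H: -19, -3.
Both eigenvalues < 0, so H is negative definite -> x* is a strict local max.

max


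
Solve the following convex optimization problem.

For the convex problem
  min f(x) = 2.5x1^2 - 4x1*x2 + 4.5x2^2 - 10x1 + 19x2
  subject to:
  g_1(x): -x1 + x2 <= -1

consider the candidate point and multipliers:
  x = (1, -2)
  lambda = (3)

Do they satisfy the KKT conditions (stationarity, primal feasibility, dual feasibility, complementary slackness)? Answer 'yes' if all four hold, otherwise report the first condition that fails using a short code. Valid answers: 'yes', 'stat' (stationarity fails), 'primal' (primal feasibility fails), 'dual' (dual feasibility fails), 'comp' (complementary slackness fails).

Gradient of f: grad f(x) = Q x + c = (3, -3)
Constraint values g_i(x) = a_i^T x - b_i:
  g_1((1, -2)) = -2
Stationarity residual: grad f(x) + sum_i lambda_i a_i = (0, 0)
  -> stationarity OK
Primal feasibility (all g_i <= 0): OK
Dual feasibility (all lambda_i >= 0): OK
Complementary slackness (lambda_i * g_i(x) = 0 for all i): FAILS

Verdict: the first failing condition is complementary_slackness -> comp.

comp


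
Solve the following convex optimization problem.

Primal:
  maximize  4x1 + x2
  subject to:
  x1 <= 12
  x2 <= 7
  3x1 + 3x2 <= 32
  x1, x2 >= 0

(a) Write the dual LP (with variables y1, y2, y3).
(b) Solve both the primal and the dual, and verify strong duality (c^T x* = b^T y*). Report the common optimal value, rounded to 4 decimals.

The standard primal-dual pair for 'max c^T x s.t. A x <= b, x >= 0' is:
  Dual:  min b^T y  s.t.  A^T y >= c,  y >= 0.

So the dual LP is:
  minimize  12y1 + 7y2 + 32y3
  subject to:
    y1 + 3y3 >= 4
    y2 + 3y3 >= 1
    y1, y2, y3 >= 0

Solving the primal: x* = (10.6667, 0).
  primal value c^T x* = 42.6667.
Solving the dual: y* = (0, 0, 1.3333).
  dual value b^T y* = 42.6667.
Strong duality: c^T x* = b^T y*. Confirmed.

42.6667
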